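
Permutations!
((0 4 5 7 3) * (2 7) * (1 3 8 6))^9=((0 4 5 2 7 8 6 1 3))^9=(8)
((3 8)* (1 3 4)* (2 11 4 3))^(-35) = ((1 2 11 4)(3 8))^(-35) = (1 2 11 4)(3 8)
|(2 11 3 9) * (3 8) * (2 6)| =|(2 11 8 3 9 6)| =6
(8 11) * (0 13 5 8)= (0 13 5 8 11)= [13, 1, 2, 3, 4, 8, 6, 7, 11, 9, 10, 0, 12, 5]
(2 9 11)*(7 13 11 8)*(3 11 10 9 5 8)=(2 5 8 7 13 10 9 3 11)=[0, 1, 5, 11, 4, 8, 6, 13, 7, 3, 9, 2, 12, 10]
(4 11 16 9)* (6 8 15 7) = (4 11 16 9)(6 8 15 7) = [0, 1, 2, 3, 11, 5, 8, 6, 15, 4, 10, 16, 12, 13, 14, 7, 9]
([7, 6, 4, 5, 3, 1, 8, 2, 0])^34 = [6, 3, 0, 2, 7, 4, 5, 8, 1]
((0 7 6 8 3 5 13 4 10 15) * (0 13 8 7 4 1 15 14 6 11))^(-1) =((0 4 10 14 6 7 11)(1 15 13)(3 5 8))^(-1) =(0 11 7 6 14 10 4)(1 13 15)(3 8 5)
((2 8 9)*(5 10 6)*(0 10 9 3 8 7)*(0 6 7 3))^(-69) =((0 10 7 6 5 9 2 3 8))^(-69) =(0 6 2)(3 10 5)(7 9 8)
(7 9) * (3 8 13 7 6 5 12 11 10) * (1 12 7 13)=(13)(1 12 11 10 3 8)(5 7 9 6)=[0, 12, 2, 8, 4, 7, 5, 9, 1, 6, 3, 10, 11, 13]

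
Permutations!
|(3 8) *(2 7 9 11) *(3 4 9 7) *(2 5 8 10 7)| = 20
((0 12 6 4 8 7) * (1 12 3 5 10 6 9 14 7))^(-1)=(0 7 14 9 12 1 8 4 6 10 5 3)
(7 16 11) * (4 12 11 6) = (4 12 11 7 16 6) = [0, 1, 2, 3, 12, 5, 4, 16, 8, 9, 10, 7, 11, 13, 14, 15, 6]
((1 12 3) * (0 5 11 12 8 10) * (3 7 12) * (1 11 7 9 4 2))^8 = (0 8 2 9 7)(1 4 12 5 10)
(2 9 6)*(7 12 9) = (2 7 12 9 6) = [0, 1, 7, 3, 4, 5, 2, 12, 8, 6, 10, 11, 9]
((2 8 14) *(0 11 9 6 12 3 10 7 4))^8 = (0 4 7 10 3 12 6 9 11)(2 14 8) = ((0 11 9 6 12 3 10 7 4)(2 8 14))^8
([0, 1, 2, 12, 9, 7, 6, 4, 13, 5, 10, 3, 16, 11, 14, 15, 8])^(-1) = [0, 1, 2, 11, 7, 9, 6, 5, 16, 4, 10, 13, 3, 8, 14, 15, 12]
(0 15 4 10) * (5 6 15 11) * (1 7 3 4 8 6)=(0 11 5 1 7 3 4 10)(6 15 8)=[11, 7, 2, 4, 10, 1, 15, 3, 6, 9, 0, 5, 12, 13, 14, 8]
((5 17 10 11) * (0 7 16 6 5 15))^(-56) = (0 11 17 6 7 15 10 5 16)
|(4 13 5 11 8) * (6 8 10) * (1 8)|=8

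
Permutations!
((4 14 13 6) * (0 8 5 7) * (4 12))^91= (0 7 5 8)(4 14 13 6 12)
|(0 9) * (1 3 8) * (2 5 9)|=12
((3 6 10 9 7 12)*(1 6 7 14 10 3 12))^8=((1 6 3 7)(9 14 10))^8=(9 10 14)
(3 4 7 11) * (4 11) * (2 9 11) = (2 9 11 3)(4 7) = [0, 1, 9, 2, 7, 5, 6, 4, 8, 11, 10, 3]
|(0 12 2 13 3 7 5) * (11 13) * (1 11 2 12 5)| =|(0 5)(1 11 13 3 7)| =10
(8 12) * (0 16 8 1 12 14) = [16, 12, 2, 3, 4, 5, 6, 7, 14, 9, 10, 11, 1, 13, 0, 15, 8] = (0 16 8 14)(1 12)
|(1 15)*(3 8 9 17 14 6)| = |(1 15)(3 8 9 17 14 6)| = 6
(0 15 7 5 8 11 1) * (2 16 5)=(0 15 7 2 16 5 8 11 1)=[15, 0, 16, 3, 4, 8, 6, 2, 11, 9, 10, 1, 12, 13, 14, 7, 5]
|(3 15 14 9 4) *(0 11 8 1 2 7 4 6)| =12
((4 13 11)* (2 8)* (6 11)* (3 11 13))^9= (2 8)(6 13)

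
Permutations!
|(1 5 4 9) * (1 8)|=5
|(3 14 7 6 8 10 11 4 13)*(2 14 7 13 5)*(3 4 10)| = 20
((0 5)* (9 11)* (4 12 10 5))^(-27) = (0 10 4 5 12)(9 11)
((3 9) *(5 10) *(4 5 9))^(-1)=(3 9 10 5 4)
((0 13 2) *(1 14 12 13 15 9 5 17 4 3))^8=(0 14 17)(1 5 2)(3 9 13)(4 15 12)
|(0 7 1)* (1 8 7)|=|(0 1)(7 8)|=2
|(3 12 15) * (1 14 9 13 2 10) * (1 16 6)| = 24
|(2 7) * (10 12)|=2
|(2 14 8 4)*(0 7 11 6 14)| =8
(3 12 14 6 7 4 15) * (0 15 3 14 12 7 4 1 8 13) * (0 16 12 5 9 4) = (0 15 14 6)(1 8 13 16 12 5 9 4 3 7) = [15, 8, 2, 7, 3, 9, 0, 1, 13, 4, 10, 11, 5, 16, 6, 14, 12]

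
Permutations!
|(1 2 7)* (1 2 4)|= 2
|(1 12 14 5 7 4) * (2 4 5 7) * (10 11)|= 14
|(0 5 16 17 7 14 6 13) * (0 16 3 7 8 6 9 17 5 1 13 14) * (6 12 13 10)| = |(0 1 10 6 14 9 17 8 12 13 16 5 3 7)| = 14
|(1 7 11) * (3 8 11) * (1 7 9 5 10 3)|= |(1 9 5 10 3 8 11 7)|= 8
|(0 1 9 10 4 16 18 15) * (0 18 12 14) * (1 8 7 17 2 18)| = 14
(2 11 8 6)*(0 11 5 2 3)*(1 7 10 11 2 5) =(0 2 1 7 10 11 8 6 3) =[2, 7, 1, 0, 4, 5, 3, 10, 6, 9, 11, 8]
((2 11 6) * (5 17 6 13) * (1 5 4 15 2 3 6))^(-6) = (17)(2 15 4 13 11)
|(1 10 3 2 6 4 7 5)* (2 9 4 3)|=|(1 10 2 6 3 9 4 7 5)|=9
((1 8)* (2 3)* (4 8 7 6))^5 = (8)(2 3)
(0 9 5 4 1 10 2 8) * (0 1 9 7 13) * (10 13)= (0 7 10 2 8 1 13)(4 9 5)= [7, 13, 8, 3, 9, 4, 6, 10, 1, 5, 2, 11, 12, 0]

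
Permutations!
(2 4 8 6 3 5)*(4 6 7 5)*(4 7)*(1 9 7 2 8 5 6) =(1 9 7 6 3 2)(4 5 8) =[0, 9, 1, 2, 5, 8, 3, 6, 4, 7]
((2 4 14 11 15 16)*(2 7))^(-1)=(2 7 16 15 11 14 4)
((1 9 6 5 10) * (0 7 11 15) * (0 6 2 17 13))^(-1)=(0 13 17 2 9 1 10 5 6 15 11 7)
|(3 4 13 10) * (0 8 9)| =12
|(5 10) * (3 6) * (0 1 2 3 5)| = 7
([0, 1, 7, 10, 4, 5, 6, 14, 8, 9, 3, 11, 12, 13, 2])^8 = (2 14 7)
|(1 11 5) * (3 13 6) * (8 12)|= 6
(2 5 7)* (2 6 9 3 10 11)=(2 5 7 6 9 3 10 11)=[0, 1, 5, 10, 4, 7, 9, 6, 8, 3, 11, 2]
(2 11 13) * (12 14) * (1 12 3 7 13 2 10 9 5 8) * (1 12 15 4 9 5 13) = [0, 15, 11, 7, 9, 8, 6, 1, 12, 13, 5, 2, 14, 10, 3, 4] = (1 15 4 9 13 10 5 8 12 14 3 7)(2 11)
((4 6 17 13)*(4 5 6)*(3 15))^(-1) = ((3 15)(5 6 17 13))^(-1) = (3 15)(5 13 17 6)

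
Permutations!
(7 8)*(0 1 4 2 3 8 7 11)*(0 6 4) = (0 1)(2 3 8 11 6 4) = [1, 0, 3, 8, 2, 5, 4, 7, 11, 9, 10, 6]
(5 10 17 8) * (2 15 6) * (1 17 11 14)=[0, 17, 15, 3, 4, 10, 2, 7, 5, 9, 11, 14, 12, 13, 1, 6, 16, 8]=(1 17 8 5 10 11 14)(2 15 6)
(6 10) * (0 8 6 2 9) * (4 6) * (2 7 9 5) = (0 8 4 6 10 7 9)(2 5) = [8, 1, 5, 3, 6, 2, 10, 9, 4, 0, 7]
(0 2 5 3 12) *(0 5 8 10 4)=(0 2 8 10 4)(3 12 5)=[2, 1, 8, 12, 0, 3, 6, 7, 10, 9, 4, 11, 5]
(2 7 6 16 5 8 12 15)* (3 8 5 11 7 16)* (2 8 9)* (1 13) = (1 13)(2 16 11 7 6 3 9)(8 12 15) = [0, 13, 16, 9, 4, 5, 3, 6, 12, 2, 10, 7, 15, 1, 14, 8, 11]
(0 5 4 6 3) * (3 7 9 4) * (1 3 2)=(0 5 2 1 3)(4 6 7 9)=[5, 3, 1, 0, 6, 2, 7, 9, 8, 4]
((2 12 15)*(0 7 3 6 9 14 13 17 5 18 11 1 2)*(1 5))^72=(18)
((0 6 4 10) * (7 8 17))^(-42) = (17)(0 4)(6 10)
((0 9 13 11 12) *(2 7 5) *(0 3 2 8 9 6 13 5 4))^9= (13)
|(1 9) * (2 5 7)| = 6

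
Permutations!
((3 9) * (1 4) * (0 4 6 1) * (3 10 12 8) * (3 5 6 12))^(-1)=(0 4)(1 6 5 8 12)(3 10 9)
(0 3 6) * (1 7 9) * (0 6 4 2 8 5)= [3, 7, 8, 4, 2, 0, 6, 9, 5, 1]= (0 3 4 2 8 5)(1 7 9)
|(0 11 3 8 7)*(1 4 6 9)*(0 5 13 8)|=|(0 11 3)(1 4 6 9)(5 13 8 7)|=12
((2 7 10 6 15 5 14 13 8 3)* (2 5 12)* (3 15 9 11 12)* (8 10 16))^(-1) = ((2 7 16 8 15 3 5 14 13 10 6 9 11 12))^(-1) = (2 12 11 9 6 10 13 14 5 3 15 8 16 7)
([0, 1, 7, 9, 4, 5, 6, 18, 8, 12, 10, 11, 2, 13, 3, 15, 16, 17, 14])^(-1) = [0, 1, 12, 14, 4, 5, 6, 2, 8, 3, 10, 11, 9, 13, 18, 15, 16, 17, 7]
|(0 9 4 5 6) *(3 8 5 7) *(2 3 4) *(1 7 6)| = 10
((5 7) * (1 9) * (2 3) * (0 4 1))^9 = (0 4 1 9)(2 3)(5 7) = ((0 4 1 9)(2 3)(5 7))^9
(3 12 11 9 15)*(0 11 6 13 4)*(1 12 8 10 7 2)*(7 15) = (0 11 9 7 2 1 12 6 13 4)(3 8 10 15) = [11, 12, 1, 8, 0, 5, 13, 2, 10, 7, 15, 9, 6, 4, 14, 3]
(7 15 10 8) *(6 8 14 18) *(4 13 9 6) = (4 13 9 6 8 7 15 10 14 18) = [0, 1, 2, 3, 13, 5, 8, 15, 7, 6, 14, 11, 12, 9, 18, 10, 16, 17, 4]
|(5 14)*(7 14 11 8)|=5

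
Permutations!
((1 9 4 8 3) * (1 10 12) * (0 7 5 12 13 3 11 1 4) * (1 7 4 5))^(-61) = ((0 4 8 11 7 1 9)(3 10 13)(5 12))^(-61) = (0 8 7 9 4 11 1)(3 13 10)(5 12)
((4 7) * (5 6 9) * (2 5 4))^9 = (2 9)(4 5)(6 7)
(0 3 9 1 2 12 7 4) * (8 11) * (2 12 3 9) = (0 9 1 12 7 4)(2 3)(8 11) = [9, 12, 3, 2, 0, 5, 6, 4, 11, 1, 10, 8, 7]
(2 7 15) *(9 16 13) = [0, 1, 7, 3, 4, 5, 6, 15, 8, 16, 10, 11, 12, 9, 14, 2, 13] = (2 7 15)(9 16 13)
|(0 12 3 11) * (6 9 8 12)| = 7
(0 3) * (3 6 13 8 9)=(0 6 13 8 9 3)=[6, 1, 2, 0, 4, 5, 13, 7, 9, 3, 10, 11, 12, 8]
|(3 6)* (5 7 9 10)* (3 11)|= 12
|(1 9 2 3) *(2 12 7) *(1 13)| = 7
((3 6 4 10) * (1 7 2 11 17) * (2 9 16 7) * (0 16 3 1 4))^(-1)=(0 6 3 9 7 16)(1 10 4 17 11 2)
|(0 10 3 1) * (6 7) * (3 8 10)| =6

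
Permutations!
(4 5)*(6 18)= (4 5)(6 18)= [0, 1, 2, 3, 5, 4, 18, 7, 8, 9, 10, 11, 12, 13, 14, 15, 16, 17, 6]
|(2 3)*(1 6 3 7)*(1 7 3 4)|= 6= |(7)(1 6 4)(2 3)|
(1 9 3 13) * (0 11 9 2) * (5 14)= (0 11 9 3 13 1 2)(5 14)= [11, 2, 0, 13, 4, 14, 6, 7, 8, 3, 10, 9, 12, 1, 5]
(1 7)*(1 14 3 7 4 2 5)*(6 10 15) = (1 4 2 5)(3 7 14)(6 10 15) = [0, 4, 5, 7, 2, 1, 10, 14, 8, 9, 15, 11, 12, 13, 3, 6]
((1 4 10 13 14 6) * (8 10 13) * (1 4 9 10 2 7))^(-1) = ((1 9 10 8 2 7)(4 13 14 6))^(-1) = (1 7 2 8 10 9)(4 6 14 13)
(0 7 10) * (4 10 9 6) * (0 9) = (0 7)(4 10 9 6) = [7, 1, 2, 3, 10, 5, 4, 0, 8, 6, 9]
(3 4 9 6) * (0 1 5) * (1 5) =(0 5)(3 4 9 6) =[5, 1, 2, 4, 9, 0, 3, 7, 8, 6]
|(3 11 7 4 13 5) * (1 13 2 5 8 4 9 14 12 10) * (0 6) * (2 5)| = 12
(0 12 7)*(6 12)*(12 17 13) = (0 6 17 13 12 7) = [6, 1, 2, 3, 4, 5, 17, 0, 8, 9, 10, 11, 7, 12, 14, 15, 16, 13]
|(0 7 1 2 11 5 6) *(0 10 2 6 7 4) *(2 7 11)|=|(0 4)(1 6 10 7)(5 11)|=4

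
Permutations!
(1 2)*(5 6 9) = (1 2)(5 6 9) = [0, 2, 1, 3, 4, 6, 9, 7, 8, 5]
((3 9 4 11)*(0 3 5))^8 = (0 9 11)(3 4 5)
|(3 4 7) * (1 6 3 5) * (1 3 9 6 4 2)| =6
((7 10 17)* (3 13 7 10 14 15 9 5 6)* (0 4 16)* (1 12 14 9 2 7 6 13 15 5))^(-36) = ((0 4 16)(1 12 14 5 13 6 3 15 2 7 9)(10 17))^(-36) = (17)(1 2 6 14 9 15 13 12 7 3 5)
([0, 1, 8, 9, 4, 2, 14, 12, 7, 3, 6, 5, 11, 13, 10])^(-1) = [0, 1, 5, 9, 4, 11, 10, 8, 2, 3, 14, 12, 7, 13, 6]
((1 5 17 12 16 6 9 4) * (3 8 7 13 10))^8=(17)(3 13 8 10 7)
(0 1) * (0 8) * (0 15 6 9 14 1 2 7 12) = (0 2 7 12)(1 8 15 6 9 14) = [2, 8, 7, 3, 4, 5, 9, 12, 15, 14, 10, 11, 0, 13, 1, 6]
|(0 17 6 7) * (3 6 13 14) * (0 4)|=8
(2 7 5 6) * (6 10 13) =(2 7 5 10 13 6) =[0, 1, 7, 3, 4, 10, 2, 5, 8, 9, 13, 11, 12, 6]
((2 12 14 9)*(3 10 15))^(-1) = (2 9 14 12)(3 15 10)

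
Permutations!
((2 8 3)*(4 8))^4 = ((2 4 8 3))^4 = (8)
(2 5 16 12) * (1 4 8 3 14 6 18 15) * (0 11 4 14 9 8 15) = (0 11 4 15 1 14 6 18)(2 5 16 12)(3 9 8) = [11, 14, 5, 9, 15, 16, 18, 7, 3, 8, 10, 4, 2, 13, 6, 1, 12, 17, 0]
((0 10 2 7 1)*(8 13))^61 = (0 10 2 7 1)(8 13)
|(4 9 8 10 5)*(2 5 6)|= 7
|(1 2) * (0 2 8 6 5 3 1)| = |(0 2)(1 8 6 5 3)| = 10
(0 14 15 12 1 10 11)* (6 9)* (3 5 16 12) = (0 14 15 3 5 16 12 1 10 11)(6 9) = [14, 10, 2, 5, 4, 16, 9, 7, 8, 6, 11, 0, 1, 13, 15, 3, 12]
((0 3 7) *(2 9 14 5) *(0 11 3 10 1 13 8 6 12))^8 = ((0 10 1 13 8 6 12)(2 9 14 5)(3 7 11))^8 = (14)(0 10 1 13 8 6 12)(3 11 7)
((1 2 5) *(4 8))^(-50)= ((1 2 5)(4 8))^(-50)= (8)(1 2 5)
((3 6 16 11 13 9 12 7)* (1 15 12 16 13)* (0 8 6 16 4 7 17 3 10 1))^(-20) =(0 12 4)(1 13 16)(3 10 6)(7 8 17)(9 11 15)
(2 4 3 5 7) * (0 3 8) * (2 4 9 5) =(0 3 2 9 5 7 4 8) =[3, 1, 9, 2, 8, 7, 6, 4, 0, 5]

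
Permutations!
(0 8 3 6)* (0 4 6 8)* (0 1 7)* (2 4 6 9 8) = (0 1 7)(2 4 9 8 3) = [1, 7, 4, 2, 9, 5, 6, 0, 3, 8]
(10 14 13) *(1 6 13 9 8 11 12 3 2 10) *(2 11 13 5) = (1 6 5 2 10 14 9 8 13)(3 11 12) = [0, 6, 10, 11, 4, 2, 5, 7, 13, 8, 14, 12, 3, 1, 9]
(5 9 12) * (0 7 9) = (0 7 9 12 5) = [7, 1, 2, 3, 4, 0, 6, 9, 8, 12, 10, 11, 5]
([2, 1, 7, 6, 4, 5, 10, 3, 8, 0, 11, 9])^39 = [9, 1, 0, 7, 4, 5, 3, 2, 8, 11, 6, 10]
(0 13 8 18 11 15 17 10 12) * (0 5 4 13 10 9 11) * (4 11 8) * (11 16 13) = [10, 1, 2, 3, 11, 16, 6, 7, 18, 8, 12, 15, 5, 4, 14, 17, 13, 9, 0] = (0 10 12 5 16 13 4 11 15 17 9 8 18)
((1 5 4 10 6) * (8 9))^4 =(1 6 10 4 5)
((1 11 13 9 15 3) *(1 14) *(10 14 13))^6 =((1 11 10 14)(3 13 9 15))^6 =(1 10)(3 9)(11 14)(13 15)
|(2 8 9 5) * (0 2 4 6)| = 7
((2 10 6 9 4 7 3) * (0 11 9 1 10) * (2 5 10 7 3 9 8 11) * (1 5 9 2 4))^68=((0 4 3 9 1 7 2)(5 10 6)(8 11))^68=(11)(0 7 9 4 2 1 3)(5 6 10)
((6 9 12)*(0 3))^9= (12)(0 3)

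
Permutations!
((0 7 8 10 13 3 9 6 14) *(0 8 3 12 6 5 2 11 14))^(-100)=(0 5 8 6 9 14 12 3 11 13 7 2 10)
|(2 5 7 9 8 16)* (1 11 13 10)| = 12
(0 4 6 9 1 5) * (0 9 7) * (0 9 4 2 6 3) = [2, 5, 6, 0, 3, 4, 7, 9, 8, 1] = (0 2 6 7 9 1 5 4 3)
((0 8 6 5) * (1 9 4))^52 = ((0 8 6 5)(1 9 4))^52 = (1 9 4)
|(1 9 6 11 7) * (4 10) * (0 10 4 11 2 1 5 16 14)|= |(0 10 11 7 5 16 14)(1 9 6 2)|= 28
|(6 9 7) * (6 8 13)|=5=|(6 9 7 8 13)|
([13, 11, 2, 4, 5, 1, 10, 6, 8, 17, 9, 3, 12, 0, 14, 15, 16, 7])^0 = (17)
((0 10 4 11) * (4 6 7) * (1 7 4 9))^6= (0 10 6 4 11)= ((0 10 6 4 11)(1 7 9))^6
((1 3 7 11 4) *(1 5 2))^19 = (1 5 11 3 2 4 7)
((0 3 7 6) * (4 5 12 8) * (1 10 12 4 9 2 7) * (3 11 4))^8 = ((0 11 4 5 3 1 10 12 8 9 2 7 6))^8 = (0 8 5 7 10 11 9 3 6 12 4 2 1)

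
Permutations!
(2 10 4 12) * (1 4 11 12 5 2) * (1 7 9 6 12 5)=[0, 4, 10, 3, 1, 2, 12, 9, 8, 6, 11, 5, 7]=(1 4)(2 10 11 5)(6 12 7 9)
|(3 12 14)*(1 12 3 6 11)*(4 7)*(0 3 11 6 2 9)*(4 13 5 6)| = |(0 3 11 1 12 14 2 9)(4 7 13 5 6)| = 40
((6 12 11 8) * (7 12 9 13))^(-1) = (6 8 11 12 7 13 9)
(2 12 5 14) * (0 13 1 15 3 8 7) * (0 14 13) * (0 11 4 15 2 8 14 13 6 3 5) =[11, 2, 12, 14, 15, 6, 3, 13, 7, 9, 10, 4, 0, 1, 8, 5] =(0 11 4 15 5 6 3 14 8 7 13 1 2 12)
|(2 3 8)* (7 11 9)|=3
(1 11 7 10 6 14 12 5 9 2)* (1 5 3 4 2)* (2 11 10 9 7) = (1 10 6 14 12 3 4 11 2 5 7 9) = [0, 10, 5, 4, 11, 7, 14, 9, 8, 1, 6, 2, 3, 13, 12]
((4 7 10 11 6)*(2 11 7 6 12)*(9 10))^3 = ((2 11 12)(4 6)(7 9 10))^3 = (12)(4 6)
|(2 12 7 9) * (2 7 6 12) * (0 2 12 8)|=10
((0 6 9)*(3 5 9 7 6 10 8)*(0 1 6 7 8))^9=(0 10)(1 3)(5 6)(8 9)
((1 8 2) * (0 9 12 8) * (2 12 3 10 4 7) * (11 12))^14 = (0 2 4 3)(1 7 10 9)(8 12 11)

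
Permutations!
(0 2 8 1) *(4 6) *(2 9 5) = (0 9 5 2 8 1)(4 6) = [9, 0, 8, 3, 6, 2, 4, 7, 1, 5]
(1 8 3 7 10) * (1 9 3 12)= [0, 8, 2, 7, 4, 5, 6, 10, 12, 3, 9, 11, 1]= (1 8 12)(3 7 10 9)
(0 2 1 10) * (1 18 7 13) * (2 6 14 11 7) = (0 6 14 11 7 13 1 10)(2 18) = [6, 10, 18, 3, 4, 5, 14, 13, 8, 9, 0, 7, 12, 1, 11, 15, 16, 17, 2]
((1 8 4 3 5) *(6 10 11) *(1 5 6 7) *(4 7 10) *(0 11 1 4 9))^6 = (0 4 10 6 8)(1 9 7 11 3)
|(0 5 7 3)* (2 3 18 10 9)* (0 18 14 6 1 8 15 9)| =|(0 5 7 14 6 1 8 15 9 2 3 18 10)| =13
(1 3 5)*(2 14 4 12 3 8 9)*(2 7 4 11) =(1 8 9 7 4 12 3 5)(2 14 11) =[0, 8, 14, 5, 12, 1, 6, 4, 9, 7, 10, 2, 3, 13, 11]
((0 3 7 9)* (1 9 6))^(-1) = ((0 3 7 6 1 9))^(-1) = (0 9 1 6 7 3)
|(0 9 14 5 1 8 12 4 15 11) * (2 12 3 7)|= |(0 9 14 5 1 8 3 7 2 12 4 15 11)|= 13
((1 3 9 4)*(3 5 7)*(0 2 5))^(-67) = ((0 2 5 7 3 9 4 1))^(-67) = (0 9 5 1 3 2 4 7)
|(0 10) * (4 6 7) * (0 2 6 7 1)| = |(0 10 2 6 1)(4 7)| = 10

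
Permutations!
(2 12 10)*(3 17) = (2 12 10)(3 17) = [0, 1, 12, 17, 4, 5, 6, 7, 8, 9, 2, 11, 10, 13, 14, 15, 16, 3]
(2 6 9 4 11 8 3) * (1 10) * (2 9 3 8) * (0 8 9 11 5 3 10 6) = (0 8 9 4 5 3 11 2)(1 6 10) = [8, 6, 0, 11, 5, 3, 10, 7, 9, 4, 1, 2]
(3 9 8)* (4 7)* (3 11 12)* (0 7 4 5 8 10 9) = (0 7 5 8 11 12 3)(9 10) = [7, 1, 2, 0, 4, 8, 6, 5, 11, 10, 9, 12, 3]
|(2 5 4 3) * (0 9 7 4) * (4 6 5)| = |(0 9 7 6 5)(2 4 3)| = 15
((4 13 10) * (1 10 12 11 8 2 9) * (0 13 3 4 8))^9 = (0 13 12 11)(1 9 2 8 10)(3 4)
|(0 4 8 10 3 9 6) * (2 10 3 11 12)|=|(0 4 8 3 9 6)(2 10 11 12)|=12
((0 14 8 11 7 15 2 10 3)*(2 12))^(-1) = ((0 14 8 11 7 15 12 2 10 3))^(-1) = (0 3 10 2 12 15 7 11 8 14)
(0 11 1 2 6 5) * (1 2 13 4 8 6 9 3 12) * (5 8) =(0 11 2 9 3 12 1 13 4 5)(6 8) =[11, 13, 9, 12, 5, 0, 8, 7, 6, 3, 10, 2, 1, 4]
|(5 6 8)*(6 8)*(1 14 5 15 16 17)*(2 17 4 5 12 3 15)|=11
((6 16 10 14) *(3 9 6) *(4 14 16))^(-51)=(3 14 4 6 9)(10 16)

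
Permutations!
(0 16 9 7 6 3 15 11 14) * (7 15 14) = (0 16 9 15 11 7 6 3 14) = [16, 1, 2, 14, 4, 5, 3, 6, 8, 15, 10, 7, 12, 13, 0, 11, 9]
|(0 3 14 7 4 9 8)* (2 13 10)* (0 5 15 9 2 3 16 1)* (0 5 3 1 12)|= 12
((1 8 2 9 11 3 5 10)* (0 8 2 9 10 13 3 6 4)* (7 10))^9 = (13)(0 11)(1 2 7 10)(4 9)(6 8)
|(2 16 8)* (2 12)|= 4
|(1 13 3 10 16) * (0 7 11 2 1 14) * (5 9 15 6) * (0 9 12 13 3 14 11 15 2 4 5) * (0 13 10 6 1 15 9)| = 30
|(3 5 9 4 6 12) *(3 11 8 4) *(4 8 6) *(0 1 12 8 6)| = 12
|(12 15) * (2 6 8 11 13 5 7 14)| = 8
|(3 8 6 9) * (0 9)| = |(0 9 3 8 6)| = 5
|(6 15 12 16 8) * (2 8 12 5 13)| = 6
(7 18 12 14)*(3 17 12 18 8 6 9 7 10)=(18)(3 17 12 14 10)(6 9 7 8)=[0, 1, 2, 17, 4, 5, 9, 8, 6, 7, 3, 11, 14, 13, 10, 15, 16, 12, 18]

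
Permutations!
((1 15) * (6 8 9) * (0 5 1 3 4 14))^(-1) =(0 14 4 3 15 1 5)(6 9 8)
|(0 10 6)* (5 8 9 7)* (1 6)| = 4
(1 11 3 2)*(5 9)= [0, 11, 1, 2, 4, 9, 6, 7, 8, 5, 10, 3]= (1 11 3 2)(5 9)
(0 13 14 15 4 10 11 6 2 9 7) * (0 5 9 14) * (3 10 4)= (0 13)(2 14 15 3 10 11 6)(5 9 7)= [13, 1, 14, 10, 4, 9, 2, 5, 8, 7, 11, 6, 12, 0, 15, 3]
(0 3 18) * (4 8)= (0 3 18)(4 8)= [3, 1, 2, 18, 8, 5, 6, 7, 4, 9, 10, 11, 12, 13, 14, 15, 16, 17, 0]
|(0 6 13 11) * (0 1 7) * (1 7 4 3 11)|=|(0 6 13 1 4 3 11 7)|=8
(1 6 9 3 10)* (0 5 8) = (0 5 8)(1 6 9 3 10) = [5, 6, 2, 10, 4, 8, 9, 7, 0, 3, 1]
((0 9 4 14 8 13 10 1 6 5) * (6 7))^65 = (0 5 6 7 1 10 13 8 14 4 9)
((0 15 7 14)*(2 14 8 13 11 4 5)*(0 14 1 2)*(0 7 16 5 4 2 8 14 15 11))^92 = (0 2 8)(1 13 11)(5 14 16 7 15)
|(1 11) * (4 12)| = 2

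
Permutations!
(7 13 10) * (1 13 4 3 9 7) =[0, 13, 2, 9, 3, 5, 6, 4, 8, 7, 1, 11, 12, 10] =(1 13 10)(3 9 7 4)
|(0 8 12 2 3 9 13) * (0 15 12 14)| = 6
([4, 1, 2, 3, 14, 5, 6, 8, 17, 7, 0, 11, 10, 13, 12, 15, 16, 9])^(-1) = [10, 1, 2, 3, 0, 5, 6, 9, 7, 17, 12, 11, 14, 13, 4, 15, 16, 8]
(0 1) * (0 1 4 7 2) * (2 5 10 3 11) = (0 4 7 5 10 3 11 2) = [4, 1, 0, 11, 7, 10, 6, 5, 8, 9, 3, 2]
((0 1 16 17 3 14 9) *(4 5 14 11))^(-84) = (0 4 16 14 3)(1 5 17 9 11) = ((0 1 16 17 3 11 4 5 14 9))^(-84)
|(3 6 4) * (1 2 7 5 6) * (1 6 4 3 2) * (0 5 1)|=6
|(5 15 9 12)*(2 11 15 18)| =7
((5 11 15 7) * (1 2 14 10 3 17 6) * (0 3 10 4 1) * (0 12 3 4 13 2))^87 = (3 12 6 17)(5 7 15 11)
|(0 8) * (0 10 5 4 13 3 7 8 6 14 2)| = |(0 6 14 2)(3 7 8 10 5 4 13)| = 28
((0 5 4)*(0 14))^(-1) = (0 14 4 5)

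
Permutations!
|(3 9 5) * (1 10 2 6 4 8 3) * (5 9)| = |(1 10 2 6 4 8 3 5)| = 8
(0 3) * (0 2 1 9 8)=(0 3 2 1 9 8)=[3, 9, 1, 2, 4, 5, 6, 7, 0, 8]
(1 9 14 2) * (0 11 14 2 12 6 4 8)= (0 11 14 12 6 4 8)(1 9 2)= [11, 9, 1, 3, 8, 5, 4, 7, 0, 2, 10, 14, 6, 13, 12]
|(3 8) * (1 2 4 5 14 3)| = 7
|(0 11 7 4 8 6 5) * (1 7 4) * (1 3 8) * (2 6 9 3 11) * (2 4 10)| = |(0 4 1 7 11 10 2 6 5)(3 8 9)| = 9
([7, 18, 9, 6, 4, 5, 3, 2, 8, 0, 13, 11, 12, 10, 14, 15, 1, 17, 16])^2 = [2, 16, 0, 3, 4, 5, 6, 9, 8, 7, 10, 11, 12, 13, 14, 15, 18, 17, 1]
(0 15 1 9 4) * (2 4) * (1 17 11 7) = (0 15 17 11 7 1 9 2 4) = [15, 9, 4, 3, 0, 5, 6, 1, 8, 2, 10, 7, 12, 13, 14, 17, 16, 11]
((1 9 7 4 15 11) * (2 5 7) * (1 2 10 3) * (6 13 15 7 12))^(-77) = (15)(1 3 10 9)(4 7)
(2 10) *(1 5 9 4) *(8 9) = (1 5 8 9 4)(2 10) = [0, 5, 10, 3, 1, 8, 6, 7, 9, 4, 2]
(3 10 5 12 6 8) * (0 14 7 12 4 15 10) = (0 14 7 12 6 8 3)(4 15 10 5) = [14, 1, 2, 0, 15, 4, 8, 12, 3, 9, 5, 11, 6, 13, 7, 10]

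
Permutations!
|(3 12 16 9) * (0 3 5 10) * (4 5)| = 8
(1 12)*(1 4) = (1 12 4) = [0, 12, 2, 3, 1, 5, 6, 7, 8, 9, 10, 11, 4]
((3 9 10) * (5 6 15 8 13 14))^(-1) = ((3 9 10)(5 6 15 8 13 14))^(-1) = (3 10 9)(5 14 13 8 15 6)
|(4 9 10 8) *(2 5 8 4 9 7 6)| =|(2 5 8 9 10 4 7 6)| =8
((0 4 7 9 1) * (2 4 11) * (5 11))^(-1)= (0 1 9 7 4 2 11 5)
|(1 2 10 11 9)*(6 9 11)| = 5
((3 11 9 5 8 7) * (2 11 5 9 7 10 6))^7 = ((2 11 7 3 5 8 10 6))^7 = (2 6 10 8 5 3 7 11)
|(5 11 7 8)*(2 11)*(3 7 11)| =|(11)(2 3 7 8 5)| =5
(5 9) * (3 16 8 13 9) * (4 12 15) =(3 16 8 13 9 5)(4 12 15) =[0, 1, 2, 16, 12, 3, 6, 7, 13, 5, 10, 11, 15, 9, 14, 4, 8]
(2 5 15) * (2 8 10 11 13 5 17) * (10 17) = (2 10 11 13 5 15 8 17) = [0, 1, 10, 3, 4, 15, 6, 7, 17, 9, 11, 13, 12, 5, 14, 8, 16, 2]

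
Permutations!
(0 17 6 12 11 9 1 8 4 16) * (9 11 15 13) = (0 17 6 12 15 13 9 1 8 4 16) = [17, 8, 2, 3, 16, 5, 12, 7, 4, 1, 10, 11, 15, 9, 14, 13, 0, 6]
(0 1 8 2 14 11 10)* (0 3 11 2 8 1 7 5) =(0 7 5)(2 14)(3 11 10) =[7, 1, 14, 11, 4, 0, 6, 5, 8, 9, 3, 10, 12, 13, 2]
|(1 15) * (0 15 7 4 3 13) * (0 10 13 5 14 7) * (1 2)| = 20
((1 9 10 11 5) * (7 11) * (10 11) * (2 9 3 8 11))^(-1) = ((1 3 8 11 5)(2 9)(7 10))^(-1) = (1 5 11 8 3)(2 9)(7 10)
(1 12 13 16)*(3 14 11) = (1 12 13 16)(3 14 11) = [0, 12, 2, 14, 4, 5, 6, 7, 8, 9, 10, 3, 13, 16, 11, 15, 1]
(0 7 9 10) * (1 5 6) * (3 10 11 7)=[3, 5, 2, 10, 4, 6, 1, 9, 8, 11, 0, 7]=(0 3 10)(1 5 6)(7 9 11)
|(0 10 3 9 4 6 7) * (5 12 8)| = 21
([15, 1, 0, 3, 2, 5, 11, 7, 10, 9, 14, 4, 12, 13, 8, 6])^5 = (0 2 4 11 6 15)(8 14 10)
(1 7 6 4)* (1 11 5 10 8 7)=(4 11 5 10 8 7 6)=[0, 1, 2, 3, 11, 10, 4, 6, 7, 9, 8, 5]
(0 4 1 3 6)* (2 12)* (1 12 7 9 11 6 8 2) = [4, 3, 7, 8, 12, 5, 0, 9, 2, 11, 10, 6, 1] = (0 4 12 1 3 8 2 7 9 11 6)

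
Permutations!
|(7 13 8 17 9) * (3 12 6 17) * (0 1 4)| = |(0 1 4)(3 12 6 17 9 7 13 8)| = 24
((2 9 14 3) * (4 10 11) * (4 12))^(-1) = (2 3 14 9)(4 12 11 10)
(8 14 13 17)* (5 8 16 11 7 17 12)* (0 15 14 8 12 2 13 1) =(0 15 14 1)(2 13)(5 12)(7 17 16 11) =[15, 0, 13, 3, 4, 12, 6, 17, 8, 9, 10, 7, 5, 2, 1, 14, 11, 16]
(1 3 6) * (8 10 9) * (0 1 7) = (0 1 3 6 7)(8 10 9) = [1, 3, 2, 6, 4, 5, 7, 0, 10, 8, 9]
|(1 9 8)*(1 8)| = |(1 9)| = 2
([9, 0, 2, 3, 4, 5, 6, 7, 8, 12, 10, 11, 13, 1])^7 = (0 12 1 9 13)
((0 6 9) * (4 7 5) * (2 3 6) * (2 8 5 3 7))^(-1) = (0 9 6 3 7 2 4 5 8)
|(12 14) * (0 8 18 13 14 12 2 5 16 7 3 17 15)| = |(0 8 18 13 14 2 5 16 7 3 17 15)| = 12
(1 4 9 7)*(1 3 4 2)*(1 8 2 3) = (1 3 4 9 7)(2 8) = [0, 3, 8, 4, 9, 5, 6, 1, 2, 7]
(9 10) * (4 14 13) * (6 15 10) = (4 14 13)(6 15 10 9) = [0, 1, 2, 3, 14, 5, 15, 7, 8, 6, 9, 11, 12, 4, 13, 10]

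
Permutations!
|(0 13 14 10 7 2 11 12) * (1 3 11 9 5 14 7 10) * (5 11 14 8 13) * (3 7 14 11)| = 12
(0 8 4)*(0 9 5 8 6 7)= (0 6 7)(4 9 5 8)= [6, 1, 2, 3, 9, 8, 7, 0, 4, 5]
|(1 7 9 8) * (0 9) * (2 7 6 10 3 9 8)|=9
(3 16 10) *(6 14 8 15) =(3 16 10)(6 14 8 15) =[0, 1, 2, 16, 4, 5, 14, 7, 15, 9, 3, 11, 12, 13, 8, 6, 10]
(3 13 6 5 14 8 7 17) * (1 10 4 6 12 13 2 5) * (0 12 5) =(0 12 13 5 14 8 7 17 3 2)(1 10 4 6) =[12, 10, 0, 2, 6, 14, 1, 17, 7, 9, 4, 11, 13, 5, 8, 15, 16, 3]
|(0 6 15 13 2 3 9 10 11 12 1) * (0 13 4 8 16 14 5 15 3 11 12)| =|(0 6 3 9 10 12 1 13 2 11)(4 8 16 14 5 15)| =30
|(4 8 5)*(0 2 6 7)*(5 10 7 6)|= |(0 2 5 4 8 10 7)|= 7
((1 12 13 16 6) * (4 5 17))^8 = (1 16 12 6 13)(4 17 5)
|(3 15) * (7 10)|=2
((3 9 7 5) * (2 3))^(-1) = ((2 3 9 7 5))^(-1) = (2 5 7 9 3)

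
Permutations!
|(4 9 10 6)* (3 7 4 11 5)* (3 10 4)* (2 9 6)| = |(2 9 4 6 11 5 10)(3 7)| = 14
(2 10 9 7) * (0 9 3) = (0 9 7 2 10 3) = [9, 1, 10, 0, 4, 5, 6, 2, 8, 7, 3]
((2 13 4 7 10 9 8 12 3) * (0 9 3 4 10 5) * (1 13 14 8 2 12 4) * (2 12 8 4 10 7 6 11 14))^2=((0 9 12 1 13 7 5)(3 8 10)(4 6 11 14))^2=(0 12 13 5 9 1 7)(3 10 8)(4 11)(6 14)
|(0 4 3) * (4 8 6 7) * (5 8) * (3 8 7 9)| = 8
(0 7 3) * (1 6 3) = (0 7 1 6 3) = [7, 6, 2, 0, 4, 5, 3, 1]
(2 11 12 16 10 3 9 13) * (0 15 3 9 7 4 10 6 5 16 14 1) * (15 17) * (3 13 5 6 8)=[17, 0, 11, 7, 10, 16, 6, 4, 3, 5, 9, 12, 14, 2, 1, 13, 8, 15]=(0 17 15 13 2 11 12 14 1)(3 7 4 10 9 5 16 8)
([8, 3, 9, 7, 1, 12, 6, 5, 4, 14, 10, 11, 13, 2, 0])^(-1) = (0 14 9 2 13 12 5 7 3 1 4 8)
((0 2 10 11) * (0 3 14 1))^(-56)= (14)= ((0 2 10 11 3 14 1))^(-56)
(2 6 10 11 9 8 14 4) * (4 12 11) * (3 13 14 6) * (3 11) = (2 11 9 8 6 10 4)(3 13 14 12) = [0, 1, 11, 13, 2, 5, 10, 7, 6, 8, 4, 9, 3, 14, 12]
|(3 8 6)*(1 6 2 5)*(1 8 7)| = |(1 6 3 7)(2 5 8)| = 12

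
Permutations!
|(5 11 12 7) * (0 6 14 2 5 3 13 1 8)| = 12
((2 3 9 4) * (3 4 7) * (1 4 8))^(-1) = ((1 4 2 8)(3 9 7))^(-1) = (1 8 2 4)(3 7 9)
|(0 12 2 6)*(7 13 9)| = |(0 12 2 6)(7 13 9)| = 12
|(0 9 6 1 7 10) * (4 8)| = 6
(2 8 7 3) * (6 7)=(2 8 6 7 3)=[0, 1, 8, 2, 4, 5, 7, 3, 6]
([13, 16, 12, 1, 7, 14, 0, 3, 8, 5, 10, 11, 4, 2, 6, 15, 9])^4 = (0 4 16 6 12 1 14 2 3 5 13 7 9)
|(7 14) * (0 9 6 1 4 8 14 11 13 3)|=11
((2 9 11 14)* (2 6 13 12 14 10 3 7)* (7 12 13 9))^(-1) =((2 7)(3 12 14 6 9 11 10))^(-1) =(2 7)(3 10 11 9 6 14 12)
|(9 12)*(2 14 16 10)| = |(2 14 16 10)(9 12)| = 4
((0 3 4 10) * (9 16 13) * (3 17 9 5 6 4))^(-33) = (0 16 6)(4 17 13)(5 10 9)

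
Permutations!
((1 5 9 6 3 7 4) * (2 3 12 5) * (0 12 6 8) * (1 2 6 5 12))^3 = (12)(0 5)(1 9)(2 4 7 3)(6 8)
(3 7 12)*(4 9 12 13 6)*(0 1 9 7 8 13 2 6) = [1, 9, 6, 8, 7, 5, 4, 2, 13, 12, 10, 11, 3, 0] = (0 1 9 12 3 8 13)(2 6 4 7)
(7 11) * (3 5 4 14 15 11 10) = [0, 1, 2, 5, 14, 4, 6, 10, 8, 9, 3, 7, 12, 13, 15, 11] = (3 5 4 14 15 11 7 10)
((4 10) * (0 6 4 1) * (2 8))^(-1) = (0 1 10 4 6)(2 8)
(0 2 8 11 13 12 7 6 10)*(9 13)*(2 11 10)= (0 11 9 13 12 7 6 2 8 10)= [11, 1, 8, 3, 4, 5, 2, 6, 10, 13, 0, 9, 7, 12]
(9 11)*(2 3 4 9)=(2 3 4 9 11)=[0, 1, 3, 4, 9, 5, 6, 7, 8, 11, 10, 2]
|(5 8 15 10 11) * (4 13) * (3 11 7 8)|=12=|(3 11 5)(4 13)(7 8 15 10)|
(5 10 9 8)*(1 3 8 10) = (1 3 8 5)(9 10) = [0, 3, 2, 8, 4, 1, 6, 7, 5, 10, 9]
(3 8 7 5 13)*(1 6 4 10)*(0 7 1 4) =[7, 6, 2, 8, 10, 13, 0, 5, 1, 9, 4, 11, 12, 3] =(0 7 5 13 3 8 1 6)(4 10)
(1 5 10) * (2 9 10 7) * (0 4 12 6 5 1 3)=[4, 1, 9, 0, 12, 7, 5, 2, 8, 10, 3, 11, 6]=(0 4 12 6 5 7 2 9 10 3)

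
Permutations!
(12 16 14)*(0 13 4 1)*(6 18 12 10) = (0 13 4 1)(6 18 12 16 14 10) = [13, 0, 2, 3, 1, 5, 18, 7, 8, 9, 6, 11, 16, 4, 10, 15, 14, 17, 12]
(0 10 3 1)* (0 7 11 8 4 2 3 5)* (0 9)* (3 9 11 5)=(0 10 3 1 7 5 11 8 4 2 9)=[10, 7, 9, 1, 2, 11, 6, 5, 4, 0, 3, 8]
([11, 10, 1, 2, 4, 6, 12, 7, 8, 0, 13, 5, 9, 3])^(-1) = [9, 2, 3, 13, 4, 11, 5, 7, 8, 12, 1, 0, 6, 10]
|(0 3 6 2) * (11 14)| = 4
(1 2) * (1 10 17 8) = (1 2 10 17 8) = [0, 2, 10, 3, 4, 5, 6, 7, 1, 9, 17, 11, 12, 13, 14, 15, 16, 8]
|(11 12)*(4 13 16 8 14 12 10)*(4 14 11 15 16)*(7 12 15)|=|(4 13)(7 12)(8 11 10 14 15 16)|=6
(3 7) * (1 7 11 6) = (1 7 3 11 6) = [0, 7, 2, 11, 4, 5, 1, 3, 8, 9, 10, 6]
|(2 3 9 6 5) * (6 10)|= 6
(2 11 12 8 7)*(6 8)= (2 11 12 6 8 7)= [0, 1, 11, 3, 4, 5, 8, 2, 7, 9, 10, 12, 6]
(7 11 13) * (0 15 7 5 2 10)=(0 15 7 11 13 5 2 10)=[15, 1, 10, 3, 4, 2, 6, 11, 8, 9, 0, 13, 12, 5, 14, 7]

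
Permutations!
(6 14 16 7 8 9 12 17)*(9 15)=(6 14 16 7 8 15 9 12 17)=[0, 1, 2, 3, 4, 5, 14, 8, 15, 12, 10, 11, 17, 13, 16, 9, 7, 6]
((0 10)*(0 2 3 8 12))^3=((0 10 2 3 8 12))^3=(0 3)(2 12)(8 10)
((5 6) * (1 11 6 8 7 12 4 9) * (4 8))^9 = (12)(1 5)(4 11)(6 9)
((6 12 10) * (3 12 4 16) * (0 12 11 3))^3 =(0 6)(3 11)(4 12)(10 16)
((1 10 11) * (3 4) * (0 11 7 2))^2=((0 11 1 10 7 2)(3 4))^2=(0 1 7)(2 11 10)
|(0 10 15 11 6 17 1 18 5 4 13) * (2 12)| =|(0 10 15 11 6 17 1 18 5 4 13)(2 12)| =22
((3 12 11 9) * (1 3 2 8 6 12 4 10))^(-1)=(1 10 4 3)(2 9 11 12 6 8)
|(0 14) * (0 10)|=|(0 14 10)|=3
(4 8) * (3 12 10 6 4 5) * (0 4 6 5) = (0 4 8)(3 12 10 5) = [4, 1, 2, 12, 8, 3, 6, 7, 0, 9, 5, 11, 10]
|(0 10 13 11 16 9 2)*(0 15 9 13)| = |(0 10)(2 15 9)(11 16 13)| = 6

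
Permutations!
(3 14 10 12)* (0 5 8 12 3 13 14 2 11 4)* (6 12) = [5, 1, 11, 2, 0, 8, 12, 7, 6, 9, 3, 4, 13, 14, 10] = (0 5 8 6 12 13 14 10 3 2 11 4)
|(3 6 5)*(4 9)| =6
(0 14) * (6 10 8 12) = (0 14)(6 10 8 12) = [14, 1, 2, 3, 4, 5, 10, 7, 12, 9, 8, 11, 6, 13, 0]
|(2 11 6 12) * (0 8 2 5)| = 7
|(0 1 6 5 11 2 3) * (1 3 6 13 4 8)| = |(0 3)(1 13 4 8)(2 6 5 11)| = 4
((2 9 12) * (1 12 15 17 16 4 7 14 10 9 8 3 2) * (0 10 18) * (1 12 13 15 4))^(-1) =(0 18 14 7 4 9 10)(1 16 17 15 13)(2 3 8)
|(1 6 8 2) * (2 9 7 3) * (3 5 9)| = |(1 6 8 3 2)(5 9 7)| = 15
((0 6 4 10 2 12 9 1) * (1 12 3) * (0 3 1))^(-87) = ((0 6 4 10 2 1 3)(9 12))^(-87) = (0 2 6 1 4 3 10)(9 12)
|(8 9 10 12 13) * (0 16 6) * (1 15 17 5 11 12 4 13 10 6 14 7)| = |(0 16 14 7 1 15 17 5 11 12 10 4 13 8 9 6)| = 16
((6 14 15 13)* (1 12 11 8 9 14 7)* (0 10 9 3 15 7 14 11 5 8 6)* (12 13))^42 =(0 7 11)(1 6 10)(3 12 8 15 5)(9 13 14)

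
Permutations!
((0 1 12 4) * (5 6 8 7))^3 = ((0 1 12 4)(5 6 8 7))^3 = (0 4 12 1)(5 7 8 6)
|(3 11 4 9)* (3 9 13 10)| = 5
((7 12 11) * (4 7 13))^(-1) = ((4 7 12 11 13))^(-1) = (4 13 11 12 7)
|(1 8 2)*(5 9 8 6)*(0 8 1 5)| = 7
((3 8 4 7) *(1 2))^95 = (1 2)(3 7 4 8)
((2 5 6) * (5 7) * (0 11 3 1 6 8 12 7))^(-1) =((0 11 3 1 6 2)(5 8 12 7))^(-1) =(0 2 6 1 3 11)(5 7 12 8)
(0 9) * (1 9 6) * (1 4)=[6, 9, 2, 3, 1, 5, 4, 7, 8, 0]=(0 6 4 1 9)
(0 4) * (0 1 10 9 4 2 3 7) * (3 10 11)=(0 2 10 9 4 1 11 3 7)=[2, 11, 10, 7, 1, 5, 6, 0, 8, 4, 9, 3]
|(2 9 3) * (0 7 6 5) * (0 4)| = 15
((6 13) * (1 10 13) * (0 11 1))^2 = ((0 11 1 10 13 6))^2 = (0 1 13)(6 11 10)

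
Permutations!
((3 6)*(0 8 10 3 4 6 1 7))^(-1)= (0 7 1 3 10 8)(4 6)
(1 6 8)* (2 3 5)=(1 6 8)(2 3 5)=[0, 6, 3, 5, 4, 2, 8, 7, 1]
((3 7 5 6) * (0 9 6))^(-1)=((0 9 6 3 7 5))^(-1)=(0 5 7 3 6 9)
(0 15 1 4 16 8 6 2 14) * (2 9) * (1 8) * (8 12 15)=(0 8 6 9 2 14)(1 4 16)(12 15)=[8, 4, 14, 3, 16, 5, 9, 7, 6, 2, 10, 11, 15, 13, 0, 12, 1]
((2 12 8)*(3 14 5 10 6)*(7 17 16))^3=((2 12 8)(3 14 5 10 6)(7 17 16))^3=(17)(3 10 14 6 5)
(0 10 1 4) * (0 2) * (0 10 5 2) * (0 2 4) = (0 5 4 2 10 1) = [5, 0, 10, 3, 2, 4, 6, 7, 8, 9, 1]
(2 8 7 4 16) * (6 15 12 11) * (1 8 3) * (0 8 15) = (0 8 7 4 16 2 3 1 15 12 11 6) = [8, 15, 3, 1, 16, 5, 0, 4, 7, 9, 10, 6, 11, 13, 14, 12, 2]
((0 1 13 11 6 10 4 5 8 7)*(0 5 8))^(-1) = (0 5 7 8 4 10 6 11 13 1)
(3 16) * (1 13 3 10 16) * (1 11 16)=(1 13 3 11 16 10)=[0, 13, 2, 11, 4, 5, 6, 7, 8, 9, 1, 16, 12, 3, 14, 15, 10]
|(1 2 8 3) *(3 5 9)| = 6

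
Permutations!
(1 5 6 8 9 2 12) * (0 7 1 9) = (0 7 1 5 6 8)(2 12 9) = [7, 5, 12, 3, 4, 6, 8, 1, 0, 2, 10, 11, 9]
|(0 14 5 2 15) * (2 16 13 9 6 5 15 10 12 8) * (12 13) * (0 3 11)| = 45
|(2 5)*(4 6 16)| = |(2 5)(4 6 16)| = 6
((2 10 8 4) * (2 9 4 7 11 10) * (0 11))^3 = (0 8 11 7 10)(4 9)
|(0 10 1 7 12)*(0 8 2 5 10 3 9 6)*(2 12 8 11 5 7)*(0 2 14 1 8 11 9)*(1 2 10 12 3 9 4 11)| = 12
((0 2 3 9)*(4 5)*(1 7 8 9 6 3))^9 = ((0 2 1 7 8 9)(3 6)(4 5))^9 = (0 7)(1 9)(2 8)(3 6)(4 5)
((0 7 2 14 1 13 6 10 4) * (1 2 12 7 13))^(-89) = (0 13 6 10 4)(2 14)(7 12)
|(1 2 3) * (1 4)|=|(1 2 3 4)|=4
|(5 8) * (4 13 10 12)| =4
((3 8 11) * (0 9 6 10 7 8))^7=((0 9 6 10 7 8 11 3))^7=(0 3 11 8 7 10 6 9)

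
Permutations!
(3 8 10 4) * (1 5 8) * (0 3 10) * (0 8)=(0 3 1 5)(4 10)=[3, 5, 2, 1, 10, 0, 6, 7, 8, 9, 4]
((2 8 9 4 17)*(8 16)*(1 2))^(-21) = ((1 2 16 8 9 4 17))^(-21) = (17)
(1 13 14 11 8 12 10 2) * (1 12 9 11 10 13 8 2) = (1 8 9 11 2 12 13 14 10) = [0, 8, 12, 3, 4, 5, 6, 7, 9, 11, 1, 2, 13, 14, 10]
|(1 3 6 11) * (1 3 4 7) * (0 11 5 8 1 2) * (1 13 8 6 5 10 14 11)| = |(0 1 4 7 2)(3 5 6 10 14 11)(8 13)| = 30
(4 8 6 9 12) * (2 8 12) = (2 8 6 9)(4 12) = [0, 1, 8, 3, 12, 5, 9, 7, 6, 2, 10, 11, 4]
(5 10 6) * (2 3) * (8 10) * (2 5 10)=(2 3 5 8)(6 10)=[0, 1, 3, 5, 4, 8, 10, 7, 2, 9, 6]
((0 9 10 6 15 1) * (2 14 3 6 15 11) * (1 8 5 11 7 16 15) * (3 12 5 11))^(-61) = ((0 9 10 1)(2 14 12 5 3 6 7 16 15 8 11))^(-61) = (0 1 10 9)(2 6 11 3 8 5 15 12 16 14 7)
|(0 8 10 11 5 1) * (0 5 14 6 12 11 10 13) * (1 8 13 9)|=|(0 13)(1 5 8 9)(6 12 11 14)|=4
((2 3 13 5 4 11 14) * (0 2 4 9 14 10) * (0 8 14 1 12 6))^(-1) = ((0 2 3 13 5 9 1 12 6)(4 11 10 8 14))^(-1) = (0 6 12 1 9 5 13 3 2)(4 14 8 10 11)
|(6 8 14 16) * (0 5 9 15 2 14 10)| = 10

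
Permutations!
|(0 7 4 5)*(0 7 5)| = |(0 5 7 4)| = 4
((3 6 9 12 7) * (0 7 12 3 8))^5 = (12)(0 8 7)(3 9 6)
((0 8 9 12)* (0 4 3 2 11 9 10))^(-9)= (2 12)(3 9)(4 11)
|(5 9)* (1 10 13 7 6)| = 10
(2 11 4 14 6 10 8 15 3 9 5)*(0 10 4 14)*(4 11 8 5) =(0 10 5 2 8 15 3 9 4)(6 11 14) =[10, 1, 8, 9, 0, 2, 11, 7, 15, 4, 5, 14, 12, 13, 6, 3]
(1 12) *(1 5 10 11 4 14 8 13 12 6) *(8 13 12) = (1 6)(4 14 13 8 12 5 10 11) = [0, 6, 2, 3, 14, 10, 1, 7, 12, 9, 11, 4, 5, 8, 13]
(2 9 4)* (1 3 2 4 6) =(1 3 2 9 6) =[0, 3, 9, 2, 4, 5, 1, 7, 8, 6]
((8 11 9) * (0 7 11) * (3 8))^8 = ((0 7 11 9 3 8))^8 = (0 11 3)(7 9 8)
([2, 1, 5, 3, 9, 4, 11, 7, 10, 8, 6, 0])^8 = [11, 1, 0, 3, 5, 2, 10, 7, 9, 4, 8, 6]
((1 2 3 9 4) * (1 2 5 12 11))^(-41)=(1 11 12 5)(2 4 9 3)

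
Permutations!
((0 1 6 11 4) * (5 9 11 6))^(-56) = ((0 1 5 9 11 4))^(-56) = (0 11 5)(1 4 9)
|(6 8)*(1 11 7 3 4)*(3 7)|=|(1 11 3 4)(6 8)|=4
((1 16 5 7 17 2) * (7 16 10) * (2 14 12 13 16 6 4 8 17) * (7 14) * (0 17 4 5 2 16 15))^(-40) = ((0 17 7 16 2 1 10 14 12 13 15)(4 8)(5 6))^(-40) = (0 2 12 17 1 13 7 10 15 16 14)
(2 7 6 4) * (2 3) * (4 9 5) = (2 7 6 9 5 4 3) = [0, 1, 7, 2, 3, 4, 9, 6, 8, 5]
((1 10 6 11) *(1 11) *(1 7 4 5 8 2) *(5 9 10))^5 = (11)(1 5 8 2)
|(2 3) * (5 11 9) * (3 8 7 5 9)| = |(2 8 7 5 11 3)| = 6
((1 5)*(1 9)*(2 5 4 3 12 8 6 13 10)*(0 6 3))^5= ((0 6 13 10 2 5 9 1 4)(3 12 8))^5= (0 5 6 9 13 1 10 4 2)(3 8 12)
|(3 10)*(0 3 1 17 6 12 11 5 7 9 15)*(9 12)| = |(0 3 10 1 17 6 9 15)(5 7 12 11)| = 8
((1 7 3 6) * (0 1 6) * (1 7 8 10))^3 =(10)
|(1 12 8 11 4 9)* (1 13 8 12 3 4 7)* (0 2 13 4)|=|(0 2 13 8 11 7 1 3)(4 9)|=8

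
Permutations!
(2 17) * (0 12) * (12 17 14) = (0 17 2 14 12) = [17, 1, 14, 3, 4, 5, 6, 7, 8, 9, 10, 11, 0, 13, 12, 15, 16, 2]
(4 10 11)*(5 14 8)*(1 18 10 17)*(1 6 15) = (1 18 10 11 4 17 6 15)(5 14 8) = [0, 18, 2, 3, 17, 14, 15, 7, 5, 9, 11, 4, 12, 13, 8, 1, 16, 6, 10]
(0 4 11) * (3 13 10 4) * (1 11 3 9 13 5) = [9, 11, 2, 5, 3, 1, 6, 7, 8, 13, 4, 0, 12, 10] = (0 9 13 10 4 3 5 1 11)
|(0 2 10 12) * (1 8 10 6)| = 7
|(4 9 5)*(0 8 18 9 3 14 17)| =9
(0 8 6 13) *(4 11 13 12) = (0 8 6 12 4 11 13) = [8, 1, 2, 3, 11, 5, 12, 7, 6, 9, 10, 13, 4, 0]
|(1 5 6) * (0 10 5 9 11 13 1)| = 4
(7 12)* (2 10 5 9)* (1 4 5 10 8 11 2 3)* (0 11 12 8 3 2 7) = [11, 4, 3, 1, 5, 9, 6, 8, 12, 2, 10, 7, 0] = (0 11 7 8 12)(1 4 5 9 2 3)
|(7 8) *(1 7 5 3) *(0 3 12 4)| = 8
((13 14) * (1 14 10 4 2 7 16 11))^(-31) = ((1 14 13 10 4 2 7 16 11))^(-31) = (1 2 14 7 13 16 10 11 4)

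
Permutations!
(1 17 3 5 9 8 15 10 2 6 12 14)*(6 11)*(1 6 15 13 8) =(1 17 3 5 9)(2 11 15 10)(6 12 14)(8 13) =[0, 17, 11, 5, 4, 9, 12, 7, 13, 1, 2, 15, 14, 8, 6, 10, 16, 3]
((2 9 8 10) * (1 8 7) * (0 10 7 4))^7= ((0 10 2 9 4)(1 8 7))^7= (0 2 4 10 9)(1 8 7)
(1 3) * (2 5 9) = (1 3)(2 5 9) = [0, 3, 5, 1, 4, 9, 6, 7, 8, 2]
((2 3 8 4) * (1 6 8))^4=((1 6 8 4 2 3))^4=(1 2 8)(3 4 6)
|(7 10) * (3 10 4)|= 4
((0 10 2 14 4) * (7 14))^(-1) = ((0 10 2 7 14 4))^(-1) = (0 4 14 7 2 10)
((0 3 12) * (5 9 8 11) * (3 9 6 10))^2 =((0 9 8 11 5 6 10 3 12))^2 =(0 8 5 10 12 9 11 6 3)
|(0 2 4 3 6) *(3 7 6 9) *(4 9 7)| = 6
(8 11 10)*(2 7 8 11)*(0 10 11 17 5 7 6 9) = (0 10 17 5 7 8 2 6 9) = [10, 1, 6, 3, 4, 7, 9, 8, 2, 0, 17, 11, 12, 13, 14, 15, 16, 5]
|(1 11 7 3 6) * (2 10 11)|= |(1 2 10 11 7 3 6)|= 7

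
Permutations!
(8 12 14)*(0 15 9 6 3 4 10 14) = [15, 1, 2, 4, 10, 5, 3, 7, 12, 6, 14, 11, 0, 13, 8, 9] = (0 15 9 6 3 4 10 14 8 12)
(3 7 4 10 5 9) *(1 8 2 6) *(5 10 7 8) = (10)(1 5 9 3 8 2 6)(4 7) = [0, 5, 6, 8, 7, 9, 1, 4, 2, 3, 10]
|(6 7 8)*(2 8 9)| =|(2 8 6 7 9)| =5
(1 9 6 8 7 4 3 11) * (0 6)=(0 6 8 7 4 3 11 1 9)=[6, 9, 2, 11, 3, 5, 8, 4, 7, 0, 10, 1]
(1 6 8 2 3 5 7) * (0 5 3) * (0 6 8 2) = (0 5 7 1 8)(2 6) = [5, 8, 6, 3, 4, 7, 2, 1, 0]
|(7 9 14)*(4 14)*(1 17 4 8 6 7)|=4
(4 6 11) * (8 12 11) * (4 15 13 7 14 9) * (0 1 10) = (0 1 10)(4 6 8 12 11 15 13 7 14 9) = [1, 10, 2, 3, 6, 5, 8, 14, 12, 4, 0, 15, 11, 7, 9, 13]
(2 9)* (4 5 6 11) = (2 9)(4 5 6 11) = [0, 1, 9, 3, 5, 6, 11, 7, 8, 2, 10, 4]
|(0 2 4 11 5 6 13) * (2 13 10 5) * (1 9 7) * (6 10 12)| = |(0 13)(1 9 7)(2 4 11)(5 10)(6 12)| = 6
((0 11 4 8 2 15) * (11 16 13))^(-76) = (0 4)(2 13)(8 16)(11 15)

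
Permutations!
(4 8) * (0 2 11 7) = (0 2 11 7)(4 8) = [2, 1, 11, 3, 8, 5, 6, 0, 4, 9, 10, 7]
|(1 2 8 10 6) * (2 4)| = |(1 4 2 8 10 6)| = 6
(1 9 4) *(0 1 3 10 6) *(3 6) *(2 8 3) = [1, 9, 8, 10, 6, 5, 0, 7, 3, 4, 2] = (0 1 9 4 6)(2 8 3 10)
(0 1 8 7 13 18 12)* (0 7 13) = (0 1 8 13 18 12 7) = [1, 8, 2, 3, 4, 5, 6, 0, 13, 9, 10, 11, 7, 18, 14, 15, 16, 17, 12]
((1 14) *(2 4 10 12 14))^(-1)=(1 14 12 10 4 2)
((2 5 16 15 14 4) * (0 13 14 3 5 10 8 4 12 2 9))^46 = (0 13 14 12 2 10 8 4 9)(3 16)(5 15) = ((0 13 14 12 2 10 8 4 9)(3 5 16 15))^46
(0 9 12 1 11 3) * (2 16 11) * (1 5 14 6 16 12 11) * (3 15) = (0 9 11 15 3)(1 2 12 5 14 6 16) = [9, 2, 12, 0, 4, 14, 16, 7, 8, 11, 10, 15, 5, 13, 6, 3, 1]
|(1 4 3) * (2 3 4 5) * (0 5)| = 5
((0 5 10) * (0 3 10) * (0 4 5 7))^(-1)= (0 7)(3 10)(4 5)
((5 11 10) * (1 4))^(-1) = (1 4)(5 10 11)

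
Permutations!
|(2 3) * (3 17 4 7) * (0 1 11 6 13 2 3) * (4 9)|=|(0 1 11 6 13 2 17 9 4 7)|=10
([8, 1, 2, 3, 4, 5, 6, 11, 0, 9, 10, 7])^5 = [8, 1, 2, 3, 4, 5, 6, 11, 0, 9, 10, 7]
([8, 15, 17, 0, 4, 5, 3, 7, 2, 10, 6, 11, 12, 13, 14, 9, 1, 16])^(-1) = [3, 16, 8, 6, 4, 5, 10, 7, 0, 15, 9, 11, 12, 13, 14, 1, 17, 2]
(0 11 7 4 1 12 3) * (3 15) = (0 11 7 4 1 12 15 3) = [11, 12, 2, 0, 1, 5, 6, 4, 8, 9, 10, 7, 15, 13, 14, 3]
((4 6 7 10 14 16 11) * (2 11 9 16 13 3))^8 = ((2 11 4 6 7 10 14 13 3)(9 16))^8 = (16)(2 3 13 14 10 7 6 4 11)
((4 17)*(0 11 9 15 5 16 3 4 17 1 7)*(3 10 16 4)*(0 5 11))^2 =(17)(1 5)(4 7)(9 11 15)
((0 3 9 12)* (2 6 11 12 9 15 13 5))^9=((0 3 15 13 5 2 6 11 12))^9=(15)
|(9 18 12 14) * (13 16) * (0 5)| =4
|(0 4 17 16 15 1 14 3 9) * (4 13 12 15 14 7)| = 12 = |(0 13 12 15 1 7 4 17 16 14 3 9)|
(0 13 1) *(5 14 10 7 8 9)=[13, 0, 2, 3, 4, 14, 6, 8, 9, 5, 7, 11, 12, 1, 10]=(0 13 1)(5 14 10 7 8 9)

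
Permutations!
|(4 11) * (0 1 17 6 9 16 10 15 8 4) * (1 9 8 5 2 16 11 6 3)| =|(0 9 11)(1 17 3)(2 16 10 15 5)(4 6 8)| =15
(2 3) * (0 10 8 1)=(0 10 8 1)(2 3)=[10, 0, 3, 2, 4, 5, 6, 7, 1, 9, 8]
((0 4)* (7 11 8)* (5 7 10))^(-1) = (0 4)(5 10 8 11 7)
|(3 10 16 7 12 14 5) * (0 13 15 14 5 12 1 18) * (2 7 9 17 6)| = 16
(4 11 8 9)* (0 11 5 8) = (0 11)(4 5 8 9) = [11, 1, 2, 3, 5, 8, 6, 7, 9, 4, 10, 0]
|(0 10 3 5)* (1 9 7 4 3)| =8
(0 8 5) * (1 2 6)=[8, 2, 6, 3, 4, 0, 1, 7, 5]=(0 8 5)(1 2 6)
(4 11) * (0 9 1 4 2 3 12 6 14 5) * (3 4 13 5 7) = (0 9 1 13 5)(2 4 11)(3 12 6 14 7) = [9, 13, 4, 12, 11, 0, 14, 3, 8, 1, 10, 2, 6, 5, 7]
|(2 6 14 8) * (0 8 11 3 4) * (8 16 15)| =10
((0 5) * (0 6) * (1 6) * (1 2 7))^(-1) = ((0 5 2 7 1 6))^(-1) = (0 6 1 7 2 5)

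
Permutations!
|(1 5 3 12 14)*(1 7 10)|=|(1 5 3 12 14 7 10)|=7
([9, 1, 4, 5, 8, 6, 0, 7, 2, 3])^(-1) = (0 6 5 3 9)(2 8 4)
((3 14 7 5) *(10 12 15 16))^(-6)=((3 14 7 5)(10 12 15 16))^(-6)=(3 7)(5 14)(10 15)(12 16)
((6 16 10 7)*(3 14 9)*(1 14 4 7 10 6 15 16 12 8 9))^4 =((1 14)(3 4 7 15 16 6 12 8 9))^4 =(3 16 9 15 8 7 12 4 6)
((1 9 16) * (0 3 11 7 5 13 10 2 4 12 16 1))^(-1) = ((0 3 11 7 5 13 10 2 4 12 16)(1 9))^(-1) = (0 16 12 4 2 10 13 5 7 11 3)(1 9)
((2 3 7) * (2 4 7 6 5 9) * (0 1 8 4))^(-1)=(0 7 4 8 1)(2 9 5 6 3)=((0 1 8 4 7)(2 3 6 5 9))^(-1)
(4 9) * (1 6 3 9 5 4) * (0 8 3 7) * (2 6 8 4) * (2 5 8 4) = [2, 4, 6, 9, 8, 5, 7, 0, 3, 1] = (0 2 6 7)(1 4 8 3 9)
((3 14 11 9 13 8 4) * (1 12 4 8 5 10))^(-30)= ((1 12 4 3 14 11 9 13 5 10))^(-30)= (14)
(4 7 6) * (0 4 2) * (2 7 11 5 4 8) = (0 8 2)(4 11 5)(6 7) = [8, 1, 0, 3, 11, 4, 7, 6, 2, 9, 10, 5]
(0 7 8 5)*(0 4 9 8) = (0 7)(4 9 8 5) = [7, 1, 2, 3, 9, 4, 6, 0, 5, 8]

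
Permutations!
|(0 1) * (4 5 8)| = 6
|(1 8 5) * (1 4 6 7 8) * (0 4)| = 6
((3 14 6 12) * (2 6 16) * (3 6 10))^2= (2 3 16 10 14)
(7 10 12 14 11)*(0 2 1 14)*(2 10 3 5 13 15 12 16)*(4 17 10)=(0 4 17 10 16 2 1 14 11 7 3 5 13 15 12)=[4, 14, 1, 5, 17, 13, 6, 3, 8, 9, 16, 7, 0, 15, 11, 12, 2, 10]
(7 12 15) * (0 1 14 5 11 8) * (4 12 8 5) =(0 1 14 4 12 15 7 8)(5 11) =[1, 14, 2, 3, 12, 11, 6, 8, 0, 9, 10, 5, 15, 13, 4, 7]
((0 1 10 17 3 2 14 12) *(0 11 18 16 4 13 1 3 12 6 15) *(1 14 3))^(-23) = ((0 1 10 17 12 11 18 16 4 13 14 6 15)(2 3))^(-23) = (0 17 18 13 15 10 11 4 6 1 12 16 14)(2 3)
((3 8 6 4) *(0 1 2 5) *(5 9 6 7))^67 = ((0 1 2 9 6 4 3 8 7 5))^67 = (0 8 6 1 7 4 2 5 3 9)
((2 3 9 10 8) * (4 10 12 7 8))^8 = ((2 3 9 12 7 8)(4 10))^8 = (2 9 7)(3 12 8)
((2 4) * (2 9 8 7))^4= (2 7 8 9 4)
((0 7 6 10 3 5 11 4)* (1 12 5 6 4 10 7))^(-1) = (0 4 7 6 3 10 11 5 12 1)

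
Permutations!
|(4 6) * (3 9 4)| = 4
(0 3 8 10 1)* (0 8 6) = [3, 8, 2, 6, 4, 5, 0, 7, 10, 9, 1] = (0 3 6)(1 8 10)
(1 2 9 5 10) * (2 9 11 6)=(1 9 5 10)(2 11 6)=[0, 9, 11, 3, 4, 10, 2, 7, 8, 5, 1, 6]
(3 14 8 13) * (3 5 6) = [0, 1, 2, 14, 4, 6, 3, 7, 13, 9, 10, 11, 12, 5, 8] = (3 14 8 13 5 6)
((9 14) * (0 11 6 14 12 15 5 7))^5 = ((0 11 6 14 9 12 15 5 7))^5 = (0 12 11 15 6 5 14 7 9)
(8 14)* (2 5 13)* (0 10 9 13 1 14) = (0 10 9 13 2 5 1 14 8) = [10, 14, 5, 3, 4, 1, 6, 7, 0, 13, 9, 11, 12, 2, 8]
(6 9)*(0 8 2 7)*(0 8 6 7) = (0 6 9 7 8 2) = [6, 1, 0, 3, 4, 5, 9, 8, 2, 7]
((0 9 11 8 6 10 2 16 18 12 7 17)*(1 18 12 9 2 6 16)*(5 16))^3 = (0 18 8 12)(1 11 16 17)(2 9 5 7)(6 10)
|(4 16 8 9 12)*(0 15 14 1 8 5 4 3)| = 24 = |(0 15 14 1 8 9 12 3)(4 16 5)|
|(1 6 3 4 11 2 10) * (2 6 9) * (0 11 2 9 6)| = 6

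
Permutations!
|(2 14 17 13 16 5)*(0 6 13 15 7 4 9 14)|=|(0 6 13 16 5 2)(4 9 14 17 15 7)|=6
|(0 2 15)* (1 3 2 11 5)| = |(0 11 5 1 3 2 15)| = 7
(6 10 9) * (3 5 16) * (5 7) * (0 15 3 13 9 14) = (0 15 3 7 5 16 13 9 6 10 14) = [15, 1, 2, 7, 4, 16, 10, 5, 8, 6, 14, 11, 12, 9, 0, 3, 13]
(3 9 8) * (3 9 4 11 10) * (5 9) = (3 4 11 10)(5 9 8) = [0, 1, 2, 4, 11, 9, 6, 7, 5, 8, 3, 10]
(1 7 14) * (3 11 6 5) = (1 7 14)(3 11 6 5) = [0, 7, 2, 11, 4, 3, 5, 14, 8, 9, 10, 6, 12, 13, 1]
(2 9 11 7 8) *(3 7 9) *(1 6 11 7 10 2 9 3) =(1 6 11 3 10 2)(7 8 9) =[0, 6, 1, 10, 4, 5, 11, 8, 9, 7, 2, 3]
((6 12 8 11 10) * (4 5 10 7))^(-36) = (4 12)(5 8)(6 7)(10 11)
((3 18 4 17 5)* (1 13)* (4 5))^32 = ((1 13)(3 18 5)(4 17))^32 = (3 5 18)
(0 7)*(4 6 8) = (0 7)(4 6 8) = [7, 1, 2, 3, 6, 5, 8, 0, 4]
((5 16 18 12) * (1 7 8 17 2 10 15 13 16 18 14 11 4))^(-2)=(1 11 16 15 2 8)(4 14 13 10 17 7)(5 18 12)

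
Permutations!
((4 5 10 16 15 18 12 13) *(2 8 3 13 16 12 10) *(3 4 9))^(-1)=((2 8 4 5)(3 13 9)(10 12 16 15 18))^(-1)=(2 5 4 8)(3 9 13)(10 18 15 16 12)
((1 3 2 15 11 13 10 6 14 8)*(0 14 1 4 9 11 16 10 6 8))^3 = ((0 14)(1 3 2 15 16 10 8 4 9 11 13 6))^3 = (0 14)(1 15 8 11)(2 10 9 6)(3 16 4 13)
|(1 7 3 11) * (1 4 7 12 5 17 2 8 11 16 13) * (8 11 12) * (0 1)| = |(0 1 8 12 5 17 2 11 4 7 3 16 13)| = 13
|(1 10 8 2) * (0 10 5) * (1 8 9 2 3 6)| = 9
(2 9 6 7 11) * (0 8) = (0 8)(2 9 6 7 11) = [8, 1, 9, 3, 4, 5, 7, 11, 0, 6, 10, 2]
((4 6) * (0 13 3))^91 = (0 13 3)(4 6)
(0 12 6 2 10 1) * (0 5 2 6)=(0 12)(1 5 2 10)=[12, 5, 10, 3, 4, 2, 6, 7, 8, 9, 1, 11, 0]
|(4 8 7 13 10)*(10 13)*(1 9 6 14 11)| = |(1 9 6 14 11)(4 8 7 10)| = 20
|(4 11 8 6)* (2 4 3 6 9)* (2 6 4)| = 6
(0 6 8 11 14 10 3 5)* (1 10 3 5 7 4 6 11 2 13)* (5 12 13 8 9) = (0 11 14 3 7 4 6 9 5)(1 10 12 13)(2 8) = [11, 10, 8, 7, 6, 0, 9, 4, 2, 5, 12, 14, 13, 1, 3]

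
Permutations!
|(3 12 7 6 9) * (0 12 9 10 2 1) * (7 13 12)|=|(0 7 6 10 2 1)(3 9)(12 13)|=6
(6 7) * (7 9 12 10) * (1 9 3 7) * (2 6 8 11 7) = [0, 9, 6, 2, 4, 5, 3, 8, 11, 12, 1, 7, 10] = (1 9 12 10)(2 6 3)(7 8 11)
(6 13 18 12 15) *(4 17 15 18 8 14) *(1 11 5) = (1 11 5)(4 17 15 6 13 8 14)(12 18) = [0, 11, 2, 3, 17, 1, 13, 7, 14, 9, 10, 5, 18, 8, 4, 6, 16, 15, 12]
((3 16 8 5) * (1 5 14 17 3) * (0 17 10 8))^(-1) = ((0 17 3 16)(1 5)(8 14 10))^(-1) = (0 16 3 17)(1 5)(8 10 14)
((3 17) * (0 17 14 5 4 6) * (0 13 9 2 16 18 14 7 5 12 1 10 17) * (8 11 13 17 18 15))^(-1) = ((1 10 18 14 12)(2 16 15 8 11 13 9)(3 7 5 4 6 17))^(-1) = (1 12 14 18 10)(2 9 13 11 8 15 16)(3 17 6 4 5 7)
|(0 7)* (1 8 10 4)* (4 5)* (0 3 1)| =8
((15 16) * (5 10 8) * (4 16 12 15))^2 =(16)(5 8 10)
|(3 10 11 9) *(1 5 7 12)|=|(1 5 7 12)(3 10 11 9)|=4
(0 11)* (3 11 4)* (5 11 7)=[4, 1, 2, 7, 3, 11, 6, 5, 8, 9, 10, 0]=(0 4 3 7 5 11)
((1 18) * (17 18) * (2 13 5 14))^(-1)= ((1 17 18)(2 13 5 14))^(-1)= (1 18 17)(2 14 5 13)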